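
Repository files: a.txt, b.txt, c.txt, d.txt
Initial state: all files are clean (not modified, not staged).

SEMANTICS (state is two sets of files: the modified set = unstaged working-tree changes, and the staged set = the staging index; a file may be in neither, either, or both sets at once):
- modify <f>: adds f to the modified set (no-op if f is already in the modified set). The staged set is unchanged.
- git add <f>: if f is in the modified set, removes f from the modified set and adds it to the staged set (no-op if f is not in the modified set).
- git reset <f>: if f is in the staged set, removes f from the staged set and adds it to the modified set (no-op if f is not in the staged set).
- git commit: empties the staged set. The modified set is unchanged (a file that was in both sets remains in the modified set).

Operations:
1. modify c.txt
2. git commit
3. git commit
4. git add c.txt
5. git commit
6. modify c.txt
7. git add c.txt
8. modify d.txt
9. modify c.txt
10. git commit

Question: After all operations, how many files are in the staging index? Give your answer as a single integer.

Answer: 0

Derivation:
After op 1 (modify c.txt): modified={c.txt} staged={none}
After op 2 (git commit): modified={c.txt} staged={none}
After op 3 (git commit): modified={c.txt} staged={none}
After op 4 (git add c.txt): modified={none} staged={c.txt}
After op 5 (git commit): modified={none} staged={none}
After op 6 (modify c.txt): modified={c.txt} staged={none}
After op 7 (git add c.txt): modified={none} staged={c.txt}
After op 8 (modify d.txt): modified={d.txt} staged={c.txt}
After op 9 (modify c.txt): modified={c.txt, d.txt} staged={c.txt}
After op 10 (git commit): modified={c.txt, d.txt} staged={none}
Final staged set: {none} -> count=0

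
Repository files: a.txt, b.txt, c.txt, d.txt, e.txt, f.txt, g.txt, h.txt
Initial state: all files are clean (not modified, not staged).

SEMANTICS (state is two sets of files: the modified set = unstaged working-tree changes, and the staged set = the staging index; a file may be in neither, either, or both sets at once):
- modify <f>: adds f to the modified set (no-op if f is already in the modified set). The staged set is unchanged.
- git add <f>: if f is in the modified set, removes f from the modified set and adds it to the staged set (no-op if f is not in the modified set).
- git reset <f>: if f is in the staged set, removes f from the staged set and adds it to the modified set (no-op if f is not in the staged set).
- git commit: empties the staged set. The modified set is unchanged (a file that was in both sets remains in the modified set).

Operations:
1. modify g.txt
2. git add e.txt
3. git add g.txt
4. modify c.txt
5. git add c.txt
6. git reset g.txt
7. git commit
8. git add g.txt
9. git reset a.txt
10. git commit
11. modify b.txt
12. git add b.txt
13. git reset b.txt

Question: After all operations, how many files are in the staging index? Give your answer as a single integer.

Answer: 0

Derivation:
After op 1 (modify g.txt): modified={g.txt} staged={none}
After op 2 (git add e.txt): modified={g.txt} staged={none}
After op 3 (git add g.txt): modified={none} staged={g.txt}
After op 4 (modify c.txt): modified={c.txt} staged={g.txt}
After op 5 (git add c.txt): modified={none} staged={c.txt, g.txt}
After op 6 (git reset g.txt): modified={g.txt} staged={c.txt}
After op 7 (git commit): modified={g.txt} staged={none}
After op 8 (git add g.txt): modified={none} staged={g.txt}
After op 9 (git reset a.txt): modified={none} staged={g.txt}
After op 10 (git commit): modified={none} staged={none}
After op 11 (modify b.txt): modified={b.txt} staged={none}
After op 12 (git add b.txt): modified={none} staged={b.txt}
After op 13 (git reset b.txt): modified={b.txt} staged={none}
Final staged set: {none} -> count=0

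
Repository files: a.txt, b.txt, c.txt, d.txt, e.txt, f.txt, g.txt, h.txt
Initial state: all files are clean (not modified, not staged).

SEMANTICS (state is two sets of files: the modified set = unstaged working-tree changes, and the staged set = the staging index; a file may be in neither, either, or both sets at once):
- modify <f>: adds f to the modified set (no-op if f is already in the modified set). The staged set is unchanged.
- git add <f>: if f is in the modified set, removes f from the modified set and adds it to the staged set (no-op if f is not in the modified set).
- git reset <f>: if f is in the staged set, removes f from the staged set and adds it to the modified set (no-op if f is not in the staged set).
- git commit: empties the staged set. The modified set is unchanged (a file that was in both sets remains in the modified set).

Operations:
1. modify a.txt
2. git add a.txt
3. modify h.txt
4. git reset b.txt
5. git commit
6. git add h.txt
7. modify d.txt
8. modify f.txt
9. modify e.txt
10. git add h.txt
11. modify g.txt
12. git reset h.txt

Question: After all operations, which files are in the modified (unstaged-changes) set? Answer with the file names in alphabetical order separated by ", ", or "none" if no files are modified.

Answer: d.txt, e.txt, f.txt, g.txt, h.txt

Derivation:
After op 1 (modify a.txt): modified={a.txt} staged={none}
After op 2 (git add a.txt): modified={none} staged={a.txt}
After op 3 (modify h.txt): modified={h.txt} staged={a.txt}
After op 4 (git reset b.txt): modified={h.txt} staged={a.txt}
After op 5 (git commit): modified={h.txt} staged={none}
After op 6 (git add h.txt): modified={none} staged={h.txt}
After op 7 (modify d.txt): modified={d.txt} staged={h.txt}
After op 8 (modify f.txt): modified={d.txt, f.txt} staged={h.txt}
After op 9 (modify e.txt): modified={d.txt, e.txt, f.txt} staged={h.txt}
After op 10 (git add h.txt): modified={d.txt, e.txt, f.txt} staged={h.txt}
After op 11 (modify g.txt): modified={d.txt, e.txt, f.txt, g.txt} staged={h.txt}
After op 12 (git reset h.txt): modified={d.txt, e.txt, f.txt, g.txt, h.txt} staged={none}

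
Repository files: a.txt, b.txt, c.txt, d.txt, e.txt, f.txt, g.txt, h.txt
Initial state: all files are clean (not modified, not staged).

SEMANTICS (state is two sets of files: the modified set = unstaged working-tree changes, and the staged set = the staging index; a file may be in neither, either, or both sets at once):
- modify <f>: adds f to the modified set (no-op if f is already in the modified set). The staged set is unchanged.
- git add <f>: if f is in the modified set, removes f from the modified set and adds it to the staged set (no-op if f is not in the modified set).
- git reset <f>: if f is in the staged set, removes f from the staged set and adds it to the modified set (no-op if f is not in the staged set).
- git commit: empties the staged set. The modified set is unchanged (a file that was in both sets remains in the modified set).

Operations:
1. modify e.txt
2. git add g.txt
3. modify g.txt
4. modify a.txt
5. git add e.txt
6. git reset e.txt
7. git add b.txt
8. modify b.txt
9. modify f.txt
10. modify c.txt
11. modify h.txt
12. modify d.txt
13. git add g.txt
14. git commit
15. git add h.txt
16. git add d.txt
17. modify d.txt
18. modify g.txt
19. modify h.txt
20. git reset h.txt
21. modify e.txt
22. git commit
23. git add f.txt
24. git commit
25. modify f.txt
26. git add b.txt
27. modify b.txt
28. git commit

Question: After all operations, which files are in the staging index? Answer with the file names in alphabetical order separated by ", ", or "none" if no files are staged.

After op 1 (modify e.txt): modified={e.txt} staged={none}
After op 2 (git add g.txt): modified={e.txt} staged={none}
After op 3 (modify g.txt): modified={e.txt, g.txt} staged={none}
After op 4 (modify a.txt): modified={a.txt, e.txt, g.txt} staged={none}
After op 5 (git add e.txt): modified={a.txt, g.txt} staged={e.txt}
After op 6 (git reset e.txt): modified={a.txt, e.txt, g.txt} staged={none}
After op 7 (git add b.txt): modified={a.txt, e.txt, g.txt} staged={none}
After op 8 (modify b.txt): modified={a.txt, b.txt, e.txt, g.txt} staged={none}
After op 9 (modify f.txt): modified={a.txt, b.txt, e.txt, f.txt, g.txt} staged={none}
After op 10 (modify c.txt): modified={a.txt, b.txt, c.txt, e.txt, f.txt, g.txt} staged={none}
After op 11 (modify h.txt): modified={a.txt, b.txt, c.txt, e.txt, f.txt, g.txt, h.txt} staged={none}
After op 12 (modify d.txt): modified={a.txt, b.txt, c.txt, d.txt, e.txt, f.txt, g.txt, h.txt} staged={none}
After op 13 (git add g.txt): modified={a.txt, b.txt, c.txt, d.txt, e.txt, f.txt, h.txt} staged={g.txt}
After op 14 (git commit): modified={a.txt, b.txt, c.txt, d.txt, e.txt, f.txt, h.txt} staged={none}
After op 15 (git add h.txt): modified={a.txt, b.txt, c.txt, d.txt, e.txt, f.txt} staged={h.txt}
After op 16 (git add d.txt): modified={a.txt, b.txt, c.txt, e.txt, f.txt} staged={d.txt, h.txt}
After op 17 (modify d.txt): modified={a.txt, b.txt, c.txt, d.txt, e.txt, f.txt} staged={d.txt, h.txt}
After op 18 (modify g.txt): modified={a.txt, b.txt, c.txt, d.txt, e.txt, f.txt, g.txt} staged={d.txt, h.txt}
After op 19 (modify h.txt): modified={a.txt, b.txt, c.txt, d.txt, e.txt, f.txt, g.txt, h.txt} staged={d.txt, h.txt}
After op 20 (git reset h.txt): modified={a.txt, b.txt, c.txt, d.txt, e.txt, f.txt, g.txt, h.txt} staged={d.txt}
After op 21 (modify e.txt): modified={a.txt, b.txt, c.txt, d.txt, e.txt, f.txt, g.txt, h.txt} staged={d.txt}
After op 22 (git commit): modified={a.txt, b.txt, c.txt, d.txt, e.txt, f.txt, g.txt, h.txt} staged={none}
After op 23 (git add f.txt): modified={a.txt, b.txt, c.txt, d.txt, e.txt, g.txt, h.txt} staged={f.txt}
After op 24 (git commit): modified={a.txt, b.txt, c.txt, d.txt, e.txt, g.txt, h.txt} staged={none}
After op 25 (modify f.txt): modified={a.txt, b.txt, c.txt, d.txt, e.txt, f.txt, g.txt, h.txt} staged={none}
After op 26 (git add b.txt): modified={a.txt, c.txt, d.txt, e.txt, f.txt, g.txt, h.txt} staged={b.txt}
After op 27 (modify b.txt): modified={a.txt, b.txt, c.txt, d.txt, e.txt, f.txt, g.txt, h.txt} staged={b.txt}
After op 28 (git commit): modified={a.txt, b.txt, c.txt, d.txt, e.txt, f.txt, g.txt, h.txt} staged={none}

Answer: none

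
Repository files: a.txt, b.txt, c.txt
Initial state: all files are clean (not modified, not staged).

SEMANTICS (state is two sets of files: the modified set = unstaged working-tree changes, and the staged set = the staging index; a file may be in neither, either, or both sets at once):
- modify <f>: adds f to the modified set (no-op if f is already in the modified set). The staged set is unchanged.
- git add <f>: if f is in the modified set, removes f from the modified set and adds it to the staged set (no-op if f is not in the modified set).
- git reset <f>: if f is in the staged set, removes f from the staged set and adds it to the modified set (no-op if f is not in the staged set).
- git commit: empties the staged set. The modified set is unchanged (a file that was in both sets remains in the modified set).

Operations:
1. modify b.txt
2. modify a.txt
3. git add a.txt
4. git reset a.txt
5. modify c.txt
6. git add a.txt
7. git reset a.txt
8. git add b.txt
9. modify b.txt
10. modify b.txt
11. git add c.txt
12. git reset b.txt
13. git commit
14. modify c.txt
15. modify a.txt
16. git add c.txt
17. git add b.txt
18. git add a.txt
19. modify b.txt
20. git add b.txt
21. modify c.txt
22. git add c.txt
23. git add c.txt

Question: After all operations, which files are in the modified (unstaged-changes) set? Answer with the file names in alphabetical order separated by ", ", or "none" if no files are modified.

After op 1 (modify b.txt): modified={b.txt} staged={none}
After op 2 (modify a.txt): modified={a.txt, b.txt} staged={none}
After op 3 (git add a.txt): modified={b.txt} staged={a.txt}
After op 4 (git reset a.txt): modified={a.txt, b.txt} staged={none}
After op 5 (modify c.txt): modified={a.txt, b.txt, c.txt} staged={none}
After op 6 (git add a.txt): modified={b.txt, c.txt} staged={a.txt}
After op 7 (git reset a.txt): modified={a.txt, b.txt, c.txt} staged={none}
After op 8 (git add b.txt): modified={a.txt, c.txt} staged={b.txt}
After op 9 (modify b.txt): modified={a.txt, b.txt, c.txt} staged={b.txt}
After op 10 (modify b.txt): modified={a.txt, b.txt, c.txt} staged={b.txt}
After op 11 (git add c.txt): modified={a.txt, b.txt} staged={b.txt, c.txt}
After op 12 (git reset b.txt): modified={a.txt, b.txt} staged={c.txt}
After op 13 (git commit): modified={a.txt, b.txt} staged={none}
After op 14 (modify c.txt): modified={a.txt, b.txt, c.txt} staged={none}
After op 15 (modify a.txt): modified={a.txt, b.txt, c.txt} staged={none}
After op 16 (git add c.txt): modified={a.txt, b.txt} staged={c.txt}
After op 17 (git add b.txt): modified={a.txt} staged={b.txt, c.txt}
After op 18 (git add a.txt): modified={none} staged={a.txt, b.txt, c.txt}
After op 19 (modify b.txt): modified={b.txt} staged={a.txt, b.txt, c.txt}
After op 20 (git add b.txt): modified={none} staged={a.txt, b.txt, c.txt}
After op 21 (modify c.txt): modified={c.txt} staged={a.txt, b.txt, c.txt}
After op 22 (git add c.txt): modified={none} staged={a.txt, b.txt, c.txt}
After op 23 (git add c.txt): modified={none} staged={a.txt, b.txt, c.txt}

Answer: none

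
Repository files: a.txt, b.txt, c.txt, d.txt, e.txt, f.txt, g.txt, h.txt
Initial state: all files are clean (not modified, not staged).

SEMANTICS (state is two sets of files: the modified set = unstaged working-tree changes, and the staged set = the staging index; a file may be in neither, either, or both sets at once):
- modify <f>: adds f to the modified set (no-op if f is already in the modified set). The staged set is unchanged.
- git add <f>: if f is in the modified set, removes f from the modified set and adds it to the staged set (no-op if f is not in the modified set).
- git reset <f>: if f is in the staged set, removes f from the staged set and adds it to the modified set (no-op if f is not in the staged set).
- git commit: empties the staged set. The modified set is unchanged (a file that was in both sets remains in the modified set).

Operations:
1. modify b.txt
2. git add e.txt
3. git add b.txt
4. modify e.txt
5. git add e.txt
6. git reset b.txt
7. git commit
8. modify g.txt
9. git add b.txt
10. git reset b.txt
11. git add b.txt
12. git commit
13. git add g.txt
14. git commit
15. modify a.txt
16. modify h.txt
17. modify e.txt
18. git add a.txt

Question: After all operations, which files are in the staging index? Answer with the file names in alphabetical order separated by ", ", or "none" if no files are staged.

After op 1 (modify b.txt): modified={b.txt} staged={none}
After op 2 (git add e.txt): modified={b.txt} staged={none}
After op 3 (git add b.txt): modified={none} staged={b.txt}
After op 4 (modify e.txt): modified={e.txt} staged={b.txt}
After op 5 (git add e.txt): modified={none} staged={b.txt, e.txt}
After op 6 (git reset b.txt): modified={b.txt} staged={e.txt}
After op 7 (git commit): modified={b.txt} staged={none}
After op 8 (modify g.txt): modified={b.txt, g.txt} staged={none}
After op 9 (git add b.txt): modified={g.txt} staged={b.txt}
After op 10 (git reset b.txt): modified={b.txt, g.txt} staged={none}
After op 11 (git add b.txt): modified={g.txt} staged={b.txt}
After op 12 (git commit): modified={g.txt} staged={none}
After op 13 (git add g.txt): modified={none} staged={g.txt}
After op 14 (git commit): modified={none} staged={none}
After op 15 (modify a.txt): modified={a.txt} staged={none}
After op 16 (modify h.txt): modified={a.txt, h.txt} staged={none}
After op 17 (modify e.txt): modified={a.txt, e.txt, h.txt} staged={none}
After op 18 (git add a.txt): modified={e.txt, h.txt} staged={a.txt}

Answer: a.txt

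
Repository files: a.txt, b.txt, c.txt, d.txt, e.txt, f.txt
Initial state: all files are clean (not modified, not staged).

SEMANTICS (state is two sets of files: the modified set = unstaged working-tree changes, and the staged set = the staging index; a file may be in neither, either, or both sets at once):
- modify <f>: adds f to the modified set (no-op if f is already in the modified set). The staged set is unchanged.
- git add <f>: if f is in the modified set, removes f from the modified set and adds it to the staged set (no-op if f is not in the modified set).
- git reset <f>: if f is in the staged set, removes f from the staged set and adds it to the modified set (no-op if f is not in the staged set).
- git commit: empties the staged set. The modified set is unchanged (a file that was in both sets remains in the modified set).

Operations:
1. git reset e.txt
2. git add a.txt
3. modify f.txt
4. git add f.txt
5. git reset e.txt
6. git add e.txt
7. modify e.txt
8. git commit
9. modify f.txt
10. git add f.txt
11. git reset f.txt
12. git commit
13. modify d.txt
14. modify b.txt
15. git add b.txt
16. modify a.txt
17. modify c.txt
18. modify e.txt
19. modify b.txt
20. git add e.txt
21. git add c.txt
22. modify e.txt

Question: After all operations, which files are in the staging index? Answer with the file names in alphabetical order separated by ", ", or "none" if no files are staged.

Answer: b.txt, c.txt, e.txt

Derivation:
After op 1 (git reset e.txt): modified={none} staged={none}
After op 2 (git add a.txt): modified={none} staged={none}
After op 3 (modify f.txt): modified={f.txt} staged={none}
After op 4 (git add f.txt): modified={none} staged={f.txt}
After op 5 (git reset e.txt): modified={none} staged={f.txt}
After op 6 (git add e.txt): modified={none} staged={f.txt}
After op 7 (modify e.txt): modified={e.txt} staged={f.txt}
After op 8 (git commit): modified={e.txt} staged={none}
After op 9 (modify f.txt): modified={e.txt, f.txt} staged={none}
After op 10 (git add f.txt): modified={e.txt} staged={f.txt}
After op 11 (git reset f.txt): modified={e.txt, f.txt} staged={none}
After op 12 (git commit): modified={e.txt, f.txt} staged={none}
After op 13 (modify d.txt): modified={d.txt, e.txt, f.txt} staged={none}
After op 14 (modify b.txt): modified={b.txt, d.txt, e.txt, f.txt} staged={none}
After op 15 (git add b.txt): modified={d.txt, e.txt, f.txt} staged={b.txt}
After op 16 (modify a.txt): modified={a.txt, d.txt, e.txt, f.txt} staged={b.txt}
After op 17 (modify c.txt): modified={a.txt, c.txt, d.txt, e.txt, f.txt} staged={b.txt}
After op 18 (modify e.txt): modified={a.txt, c.txt, d.txt, e.txt, f.txt} staged={b.txt}
After op 19 (modify b.txt): modified={a.txt, b.txt, c.txt, d.txt, e.txt, f.txt} staged={b.txt}
After op 20 (git add e.txt): modified={a.txt, b.txt, c.txt, d.txt, f.txt} staged={b.txt, e.txt}
After op 21 (git add c.txt): modified={a.txt, b.txt, d.txt, f.txt} staged={b.txt, c.txt, e.txt}
After op 22 (modify e.txt): modified={a.txt, b.txt, d.txt, e.txt, f.txt} staged={b.txt, c.txt, e.txt}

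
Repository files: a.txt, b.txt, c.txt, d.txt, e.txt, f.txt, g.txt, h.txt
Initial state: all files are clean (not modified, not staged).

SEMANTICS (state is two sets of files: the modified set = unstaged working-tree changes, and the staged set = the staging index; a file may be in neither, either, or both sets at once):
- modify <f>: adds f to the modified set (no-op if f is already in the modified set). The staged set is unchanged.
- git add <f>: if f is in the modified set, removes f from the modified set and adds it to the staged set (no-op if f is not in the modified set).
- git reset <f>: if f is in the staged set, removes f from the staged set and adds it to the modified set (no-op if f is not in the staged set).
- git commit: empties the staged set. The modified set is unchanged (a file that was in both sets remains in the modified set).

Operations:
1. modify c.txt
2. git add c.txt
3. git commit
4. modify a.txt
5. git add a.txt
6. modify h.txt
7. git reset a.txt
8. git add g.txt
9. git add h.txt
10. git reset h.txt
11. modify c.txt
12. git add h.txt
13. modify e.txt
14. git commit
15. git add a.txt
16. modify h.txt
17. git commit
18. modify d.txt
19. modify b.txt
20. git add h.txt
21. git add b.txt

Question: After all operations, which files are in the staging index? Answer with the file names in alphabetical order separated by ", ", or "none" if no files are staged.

Answer: b.txt, h.txt

Derivation:
After op 1 (modify c.txt): modified={c.txt} staged={none}
After op 2 (git add c.txt): modified={none} staged={c.txt}
After op 3 (git commit): modified={none} staged={none}
After op 4 (modify a.txt): modified={a.txt} staged={none}
After op 5 (git add a.txt): modified={none} staged={a.txt}
After op 6 (modify h.txt): modified={h.txt} staged={a.txt}
After op 7 (git reset a.txt): modified={a.txt, h.txt} staged={none}
After op 8 (git add g.txt): modified={a.txt, h.txt} staged={none}
After op 9 (git add h.txt): modified={a.txt} staged={h.txt}
After op 10 (git reset h.txt): modified={a.txt, h.txt} staged={none}
After op 11 (modify c.txt): modified={a.txt, c.txt, h.txt} staged={none}
After op 12 (git add h.txt): modified={a.txt, c.txt} staged={h.txt}
After op 13 (modify e.txt): modified={a.txt, c.txt, e.txt} staged={h.txt}
After op 14 (git commit): modified={a.txt, c.txt, e.txt} staged={none}
After op 15 (git add a.txt): modified={c.txt, e.txt} staged={a.txt}
After op 16 (modify h.txt): modified={c.txt, e.txt, h.txt} staged={a.txt}
After op 17 (git commit): modified={c.txt, e.txt, h.txt} staged={none}
After op 18 (modify d.txt): modified={c.txt, d.txt, e.txt, h.txt} staged={none}
After op 19 (modify b.txt): modified={b.txt, c.txt, d.txt, e.txt, h.txt} staged={none}
After op 20 (git add h.txt): modified={b.txt, c.txt, d.txt, e.txt} staged={h.txt}
After op 21 (git add b.txt): modified={c.txt, d.txt, e.txt} staged={b.txt, h.txt}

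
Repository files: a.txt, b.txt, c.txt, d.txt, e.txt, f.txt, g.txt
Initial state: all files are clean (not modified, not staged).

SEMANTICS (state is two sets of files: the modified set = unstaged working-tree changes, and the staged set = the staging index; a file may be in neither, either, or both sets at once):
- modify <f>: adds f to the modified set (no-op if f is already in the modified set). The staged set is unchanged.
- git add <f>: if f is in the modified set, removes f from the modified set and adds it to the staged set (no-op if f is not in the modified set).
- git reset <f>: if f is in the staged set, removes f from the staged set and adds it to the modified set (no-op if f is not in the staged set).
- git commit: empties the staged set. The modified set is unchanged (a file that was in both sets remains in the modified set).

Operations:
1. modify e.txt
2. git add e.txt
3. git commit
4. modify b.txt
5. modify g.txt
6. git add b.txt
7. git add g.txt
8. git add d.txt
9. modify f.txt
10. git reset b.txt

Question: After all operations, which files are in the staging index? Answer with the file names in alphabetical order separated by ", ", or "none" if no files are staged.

Answer: g.txt

Derivation:
After op 1 (modify e.txt): modified={e.txt} staged={none}
After op 2 (git add e.txt): modified={none} staged={e.txt}
After op 3 (git commit): modified={none} staged={none}
After op 4 (modify b.txt): modified={b.txt} staged={none}
After op 5 (modify g.txt): modified={b.txt, g.txt} staged={none}
After op 6 (git add b.txt): modified={g.txt} staged={b.txt}
After op 7 (git add g.txt): modified={none} staged={b.txt, g.txt}
After op 8 (git add d.txt): modified={none} staged={b.txt, g.txt}
After op 9 (modify f.txt): modified={f.txt} staged={b.txt, g.txt}
After op 10 (git reset b.txt): modified={b.txt, f.txt} staged={g.txt}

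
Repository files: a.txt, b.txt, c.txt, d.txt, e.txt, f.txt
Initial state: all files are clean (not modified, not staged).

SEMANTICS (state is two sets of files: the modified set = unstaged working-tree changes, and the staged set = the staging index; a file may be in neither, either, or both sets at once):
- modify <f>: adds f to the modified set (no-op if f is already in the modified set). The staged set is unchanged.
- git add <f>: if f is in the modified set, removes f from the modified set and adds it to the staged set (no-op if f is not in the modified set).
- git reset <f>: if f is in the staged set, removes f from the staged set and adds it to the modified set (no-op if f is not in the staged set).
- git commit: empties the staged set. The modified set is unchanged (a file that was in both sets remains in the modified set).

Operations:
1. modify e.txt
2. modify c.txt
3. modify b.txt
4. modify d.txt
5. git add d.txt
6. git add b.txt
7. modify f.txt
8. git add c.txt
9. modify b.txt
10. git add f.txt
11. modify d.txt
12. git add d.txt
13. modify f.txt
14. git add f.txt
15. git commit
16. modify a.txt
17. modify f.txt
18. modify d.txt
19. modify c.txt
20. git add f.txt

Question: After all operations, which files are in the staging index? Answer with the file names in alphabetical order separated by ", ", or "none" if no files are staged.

After op 1 (modify e.txt): modified={e.txt} staged={none}
After op 2 (modify c.txt): modified={c.txt, e.txt} staged={none}
After op 3 (modify b.txt): modified={b.txt, c.txt, e.txt} staged={none}
After op 4 (modify d.txt): modified={b.txt, c.txt, d.txt, e.txt} staged={none}
After op 5 (git add d.txt): modified={b.txt, c.txt, e.txt} staged={d.txt}
After op 6 (git add b.txt): modified={c.txt, e.txt} staged={b.txt, d.txt}
After op 7 (modify f.txt): modified={c.txt, e.txt, f.txt} staged={b.txt, d.txt}
After op 8 (git add c.txt): modified={e.txt, f.txt} staged={b.txt, c.txt, d.txt}
After op 9 (modify b.txt): modified={b.txt, e.txt, f.txt} staged={b.txt, c.txt, d.txt}
After op 10 (git add f.txt): modified={b.txt, e.txt} staged={b.txt, c.txt, d.txt, f.txt}
After op 11 (modify d.txt): modified={b.txt, d.txt, e.txt} staged={b.txt, c.txt, d.txt, f.txt}
After op 12 (git add d.txt): modified={b.txt, e.txt} staged={b.txt, c.txt, d.txt, f.txt}
After op 13 (modify f.txt): modified={b.txt, e.txt, f.txt} staged={b.txt, c.txt, d.txt, f.txt}
After op 14 (git add f.txt): modified={b.txt, e.txt} staged={b.txt, c.txt, d.txt, f.txt}
After op 15 (git commit): modified={b.txt, e.txt} staged={none}
After op 16 (modify a.txt): modified={a.txt, b.txt, e.txt} staged={none}
After op 17 (modify f.txt): modified={a.txt, b.txt, e.txt, f.txt} staged={none}
After op 18 (modify d.txt): modified={a.txt, b.txt, d.txt, e.txt, f.txt} staged={none}
After op 19 (modify c.txt): modified={a.txt, b.txt, c.txt, d.txt, e.txt, f.txt} staged={none}
After op 20 (git add f.txt): modified={a.txt, b.txt, c.txt, d.txt, e.txt} staged={f.txt}

Answer: f.txt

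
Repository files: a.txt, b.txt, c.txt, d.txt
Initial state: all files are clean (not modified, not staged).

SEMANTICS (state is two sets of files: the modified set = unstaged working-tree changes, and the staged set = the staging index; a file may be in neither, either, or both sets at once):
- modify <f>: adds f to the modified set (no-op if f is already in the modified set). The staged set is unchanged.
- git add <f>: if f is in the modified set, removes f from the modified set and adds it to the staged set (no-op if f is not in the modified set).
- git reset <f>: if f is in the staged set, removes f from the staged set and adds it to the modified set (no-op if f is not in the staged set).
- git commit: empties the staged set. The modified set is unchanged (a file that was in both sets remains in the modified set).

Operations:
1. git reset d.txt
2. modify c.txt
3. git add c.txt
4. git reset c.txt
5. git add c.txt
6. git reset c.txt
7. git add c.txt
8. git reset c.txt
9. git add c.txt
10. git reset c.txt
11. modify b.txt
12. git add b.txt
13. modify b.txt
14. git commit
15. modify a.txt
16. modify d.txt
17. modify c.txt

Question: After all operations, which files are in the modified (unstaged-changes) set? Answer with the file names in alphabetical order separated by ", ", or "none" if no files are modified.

After op 1 (git reset d.txt): modified={none} staged={none}
After op 2 (modify c.txt): modified={c.txt} staged={none}
After op 3 (git add c.txt): modified={none} staged={c.txt}
After op 4 (git reset c.txt): modified={c.txt} staged={none}
After op 5 (git add c.txt): modified={none} staged={c.txt}
After op 6 (git reset c.txt): modified={c.txt} staged={none}
After op 7 (git add c.txt): modified={none} staged={c.txt}
After op 8 (git reset c.txt): modified={c.txt} staged={none}
After op 9 (git add c.txt): modified={none} staged={c.txt}
After op 10 (git reset c.txt): modified={c.txt} staged={none}
After op 11 (modify b.txt): modified={b.txt, c.txt} staged={none}
After op 12 (git add b.txt): modified={c.txt} staged={b.txt}
After op 13 (modify b.txt): modified={b.txt, c.txt} staged={b.txt}
After op 14 (git commit): modified={b.txt, c.txt} staged={none}
After op 15 (modify a.txt): modified={a.txt, b.txt, c.txt} staged={none}
After op 16 (modify d.txt): modified={a.txt, b.txt, c.txt, d.txt} staged={none}
After op 17 (modify c.txt): modified={a.txt, b.txt, c.txt, d.txt} staged={none}

Answer: a.txt, b.txt, c.txt, d.txt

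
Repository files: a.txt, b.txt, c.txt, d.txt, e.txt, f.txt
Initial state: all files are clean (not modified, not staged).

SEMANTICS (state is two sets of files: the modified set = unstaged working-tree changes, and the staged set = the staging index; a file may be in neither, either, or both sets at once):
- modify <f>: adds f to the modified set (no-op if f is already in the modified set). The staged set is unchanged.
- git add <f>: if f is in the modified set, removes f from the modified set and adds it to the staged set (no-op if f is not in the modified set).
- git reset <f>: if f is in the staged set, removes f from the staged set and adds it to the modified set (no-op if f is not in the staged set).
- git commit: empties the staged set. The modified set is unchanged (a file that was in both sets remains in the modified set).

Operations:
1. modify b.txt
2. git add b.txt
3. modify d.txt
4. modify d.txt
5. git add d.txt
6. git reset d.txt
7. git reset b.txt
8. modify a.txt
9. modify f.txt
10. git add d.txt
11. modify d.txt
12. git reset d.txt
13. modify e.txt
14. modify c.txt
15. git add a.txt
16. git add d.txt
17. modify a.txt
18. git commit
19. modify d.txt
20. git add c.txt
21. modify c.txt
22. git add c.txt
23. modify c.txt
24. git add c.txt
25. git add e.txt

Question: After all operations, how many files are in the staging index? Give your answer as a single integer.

Answer: 2

Derivation:
After op 1 (modify b.txt): modified={b.txt} staged={none}
After op 2 (git add b.txt): modified={none} staged={b.txt}
After op 3 (modify d.txt): modified={d.txt} staged={b.txt}
After op 4 (modify d.txt): modified={d.txt} staged={b.txt}
After op 5 (git add d.txt): modified={none} staged={b.txt, d.txt}
After op 6 (git reset d.txt): modified={d.txt} staged={b.txt}
After op 7 (git reset b.txt): modified={b.txt, d.txt} staged={none}
After op 8 (modify a.txt): modified={a.txt, b.txt, d.txt} staged={none}
After op 9 (modify f.txt): modified={a.txt, b.txt, d.txt, f.txt} staged={none}
After op 10 (git add d.txt): modified={a.txt, b.txt, f.txt} staged={d.txt}
After op 11 (modify d.txt): modified={a.txt, b.txt, d.txt, f.txt} staged={d.txt}
After op 12 (git reset d.txt): modified={a.txt, b.txt, d.txt, f.txt} staged={none}
After op 13 (modify e.txt): modified={a.txt, b.txt, d.txt, e.txt, f.txt} staged={none}
After op 14 (modify c.txt): modified={a.txt, b.txt, c.txt, d.txt, e.txt, f.txt} staged={none}
After op 15 (git add a.txt): modified={b.txt, c.txt, d.txt, e.txt, f.txt} staged={a.txt}
After op 16 (git add d.txt): modified={b.txt, c.txt, e.txt, f.txt} staged={a.txt, d.txt}
After op 17 (modify a.txt): modified={a.txt, b.txt, c.txt, e.txt, f.txt} staged={a.txt, d.txt}
After op 18 (git commit): modified={a.txt, b.txt, c.txt, e.txt, f.txt} staged={none}
After op 19 (modify d.txt): modified={a.txt, b.txt, c.txt, d.txt, e.txt, f.txt} staged={none}
After op 20 (git add c.txt): modified={a.txt, b.txt, d.txt, e.txt, f.txt} staged={c.txt}
After op 21 (modify c.txt): modified={a.txt, b.txt, c.txt, d.txt, e.txt, f.txt} staged={c.txt}
After op 22 (git add c.txt): modified={a.txt, b.txt, d.txt, e.txt, f.txt} staged={c.txt}
After op 23 (modify c.txt): modified={a.txt, b.txt, c.txt, d.txt, e.txt, f.txt} staged={c.txt}
After op 24 (git add c.txt): modified={a.txt, b.txt, d.txt, e.txt, f.txt} staged={c.txt}
After op 25 (git add e.txt): modified={a.txt, b.txt, d.txt, f.txt} staged={c.txt, e.txt}
Final staged set: {c.txt, e.txt} -> count=2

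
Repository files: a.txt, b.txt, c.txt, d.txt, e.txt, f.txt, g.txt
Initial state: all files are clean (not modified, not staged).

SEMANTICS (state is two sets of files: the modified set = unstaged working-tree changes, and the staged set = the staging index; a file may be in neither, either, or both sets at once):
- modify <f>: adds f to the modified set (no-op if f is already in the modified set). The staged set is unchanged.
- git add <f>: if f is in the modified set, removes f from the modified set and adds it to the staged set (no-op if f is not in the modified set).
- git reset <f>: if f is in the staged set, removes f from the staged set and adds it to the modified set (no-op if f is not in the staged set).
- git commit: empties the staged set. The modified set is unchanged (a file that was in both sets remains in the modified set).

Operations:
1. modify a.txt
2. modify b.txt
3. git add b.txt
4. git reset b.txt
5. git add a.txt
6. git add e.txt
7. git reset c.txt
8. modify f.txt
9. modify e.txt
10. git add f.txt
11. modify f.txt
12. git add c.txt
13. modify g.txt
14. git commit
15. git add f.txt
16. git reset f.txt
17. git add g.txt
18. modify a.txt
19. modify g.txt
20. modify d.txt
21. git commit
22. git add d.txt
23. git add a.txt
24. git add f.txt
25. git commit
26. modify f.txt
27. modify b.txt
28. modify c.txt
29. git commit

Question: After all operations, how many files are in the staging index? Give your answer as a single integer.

After op 1 (modify a.txt): modified={a.txt} staged={none}
After op 2 (modify b.txt): modified={a.txt, b.txt} staged={none}
After op 3 (git add b.txt): modified={a.txt} staged={b.txt}
After op 4 (git reset b.txt): modified={a.txt, b.txt} staged={none}
After op 5 (git add a.txt): modified={b.txt} staged={a.txt}
After op 6 (git add e.txt): modified={b.txt} staged={a.txt}
After op 7 (git reset c.txt): modified={b.txt} staged={a.txt}
After op 8 (modify f.txt): modified={b.txt, f.txt} staged={a.txt}
After op 9 (modify e.txt): modified={b.txt, e.txt, f.txt} staged={a.txt}
After op 10 (git add f.txt): modified={b.txt, e.txt} staged={a.txt, f.txt}
After op 11 (modify f.txt): modified={b.txt, e.txt, f.txt} staged={a.txt, f.txt}
After op 12 (git add c.txt): modified={b.txt, e.txt, f.txt} staged={a.txt, f.txt}
After op 13 (modify g.txt): modified={b.txt, e.txt, f.txt, g.txt} staged={a.txt, f.txt}
After op 14 (git commit): modified={b.txt, e.txt, f.txt, g.txt} staged={none}
After op 15 (git add f.txt): modified={b.txt, e.txt, g.txt} staged={f.txt}
After op 16 (git reset f.txt): modified={b.txt, e.txt, f.txt, g.txt} staged={none}
After op 17 (git add g.txt): modified={b.txt, e.txt, f.txt} staged={g.txt}
After op 18 (modify a.txt): modified={a.txt, b.txt, e.txt, f.txt} staged={g.txt}
After op 19 (modify g.txt): modified={a.txt, b.txt, e.txt, f.txt, g.txt} staged={g.txt}
After op 20 (modify d.txt): modified={a.txt, b.txt, d.txt, e.txt, f.txt, g.txt} staged={g.txt}
After op 21 (git commit): modified={a.txt, b.txt, d.txt, e.txt, f.txt, g.txt} staged={none}
After op 22 (git add d.txt): modified={a.txt, b.txt, e.txt, f.txt, g.txt} staged={d.txt}
After op 23 (git add a.txt): modified={b.txt, e.txt, f.txt, g.txt} staged={a.txt, d.txt}
After op 24 (git add f.txt): modified={b.txt, e.txt, g.txt} staged={a.txt, d.txt, f.txt}
After op 25 (git commit): modified={b.txt, e.txt, g.txt} staged={none}
After op 26 (modify f.txt): modified={b.txt, e.txt, f.txt, g.txt} staged={none}
After op 27 (modify b.txt): modified={b.txt, e.txt, f.txt, g.txt} staged={none}
After op 28 (modify c.txt): modified={b.txt, c.txt, e.txt, f.txt, g.txt} staged={none}
After op 29 (git commit): modified={b.txt, c.txt, e.txt, f.txt, g.txt} staged={none}
Final staged set: {none} -> count=0

Answer: 0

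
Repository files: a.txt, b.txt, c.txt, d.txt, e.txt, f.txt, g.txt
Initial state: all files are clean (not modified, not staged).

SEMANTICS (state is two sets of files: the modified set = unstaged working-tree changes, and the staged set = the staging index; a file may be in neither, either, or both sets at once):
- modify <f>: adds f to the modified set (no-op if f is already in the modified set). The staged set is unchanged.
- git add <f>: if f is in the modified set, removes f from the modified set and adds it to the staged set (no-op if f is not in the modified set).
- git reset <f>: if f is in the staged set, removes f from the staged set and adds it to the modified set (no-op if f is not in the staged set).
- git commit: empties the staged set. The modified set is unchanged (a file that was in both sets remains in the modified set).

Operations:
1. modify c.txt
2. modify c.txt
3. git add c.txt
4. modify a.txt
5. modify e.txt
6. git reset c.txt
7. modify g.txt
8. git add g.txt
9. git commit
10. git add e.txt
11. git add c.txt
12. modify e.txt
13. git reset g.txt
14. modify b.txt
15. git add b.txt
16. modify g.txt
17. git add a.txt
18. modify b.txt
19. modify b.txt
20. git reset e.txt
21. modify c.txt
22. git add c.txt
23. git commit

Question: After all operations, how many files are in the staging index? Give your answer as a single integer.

After op 1 (modify c.txt): modified={c.txt} staged={none}
After op 2 (modify c.txt): modified={c.txt} staged={none}
After op 3 (git add c.txt): modified={none} staged={c.txt}
After op 4 (modify a.txt): modified={a.txt} staged={c.txt}
After op 5 (modify e.txt): modified={a.txt, e.txt} staged={c.txt}
After op 6 (git reset c.txt): modified={a.txt, c.txt, e.txt} staged={none}
After op 7 (modify g.txt): modified={a.txt, c.txt, e.txt, g.txt} staged={none}
After op 8 (git add g.txt): modified={a.txt, c.txt, e.txt} staged={g.txt}
After op 9 (git commit): modified={a.txt, c.txt, e.txt} staged={none}
After op 10 (git add e.txt): modified={a.txt, c.txt} staged={e.txt}
After op 11 (git add c.txt): modified={a.txt} staged={c.txt, e.txt}
After op 12 (modify e.txt): modified={a.txt, e.txt} staged={c.txt, e.txt}
After op 13 (git reset g.txt): modified={a.txt, e.txt} staged={c.txt, e.txt}
After op 14 (modify b.txt): modified={a.txt, b.txt, e.txt} staged={c.txt, e.txt}
After op 15 (git add b.txt): modified={a.txt, e.txt} staged={b.txt, c.txt, e.txt}
After op 16 (modify g.txt): modified={a.txt, e.txt, g.txt} staged={b.txt, c.txt, e.txt}
After op 17 (git add a.txt): modified={e.txt, g.txt} staged={a.txt, b.txt, c.txt, e.txt}
After op 18 (modify b.txt): modified={b.txt, e.txt, g.txt} staged={a.txt, b.txt, c.txt, e.txt}
After op 19 (modify b.txt): modified={b.txt, e.txt, g.txt} staged={a.txt, b.txt, c.txt, e.txt}
After op 20 (git reset e.txt): modified={b.txt, e.txt, g.txt} staged={a.txt, b.txt, c.txt}
After op 21 (modify c.txt): modified={b.txt, c.txt, e.txt, g.txt} staged={a.txt, b.txt, c.txt}
After op 22 (git add c.txt): modified={b.txt, e.txt, g.txt} staged={a.txt, b.txt, c.txt}
After op 23 (git commit): modified={b.txt, e.txt, g.txt} staged={none}
Final staged set: {none} -> count=0

Answer: 0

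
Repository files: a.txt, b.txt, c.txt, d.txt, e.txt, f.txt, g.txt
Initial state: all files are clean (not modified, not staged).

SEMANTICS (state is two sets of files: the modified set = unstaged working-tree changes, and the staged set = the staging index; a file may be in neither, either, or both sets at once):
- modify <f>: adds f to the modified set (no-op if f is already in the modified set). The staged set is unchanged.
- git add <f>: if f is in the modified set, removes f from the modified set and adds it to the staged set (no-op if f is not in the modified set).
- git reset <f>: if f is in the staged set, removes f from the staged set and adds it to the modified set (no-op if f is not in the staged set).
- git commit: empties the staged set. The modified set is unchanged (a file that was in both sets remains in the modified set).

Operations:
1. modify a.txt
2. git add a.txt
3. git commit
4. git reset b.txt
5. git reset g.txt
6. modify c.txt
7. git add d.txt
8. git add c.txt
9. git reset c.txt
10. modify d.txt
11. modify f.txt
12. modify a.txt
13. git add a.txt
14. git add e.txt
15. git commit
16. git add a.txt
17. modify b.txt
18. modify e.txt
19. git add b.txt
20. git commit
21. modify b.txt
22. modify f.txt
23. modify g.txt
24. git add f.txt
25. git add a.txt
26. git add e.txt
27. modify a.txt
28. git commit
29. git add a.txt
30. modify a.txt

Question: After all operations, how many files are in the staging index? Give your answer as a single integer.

Answer: 1

Derivation:
After op 1 (modify a.txt): modified={a.txt} staged={none}
After op 2 (git add a.txt): modified={none} staged={a.txt}
After op 3 (git commit): modified={none} staged={none}
After op 4 (git reset b.txt): modified={none} staged={none}
After op 5 (git reset g.txt): modified={none} staged={none}
After op 6 (modify c.txt): modified={c.txt} staged={none}
After op 7 (git add d.txt): modified={c.txt} staged={none}
After op 8 (git add c.txt): modified={none} staged={c.txt}
After op 9 (git reset c.txt): modified={c.txt} staged={none}
After op 10 (modify d.txt): modified={c.txt, d.txt} staged={none}
After op 11 (modify f.txt): modified={c.txt, d.txt, f.txt} staged={none}
After op 12 (modify a.txt): modified={a.txt, c.txt, d.txt, f.txt} staged={none}
After op 13 (git add a.txt): modified={c.txt, d.txt, f.txt} staged={a.txt}
After op 14 (git add e.txt): modified={c.txt, d.txt, f.txt} staged={a.txt}
After op 15 (git commit): modified={c.txt, d.txt, f.txt} staged={none}
After op 16 (git add a.txt): modified={c.txt, d.txt, f.txt} staged={none}
After op 17 (modify b.txt): modified={b.txt, c.txt, d.txt, f.txt} staged={none}
After op 18 (modify e.txt): modified={b.txt, c.txt, d.txt, e.txt, f.txt} staged={none}
After op 19 (git add b.txt): modified={c.txt, d.txt, e.txt, f.txt} staged={b.txt}
After op 20 (git commit): modified={c.txt, d.txt, e.txt, f.txt} staged={none}
After op 21 (modify b.txt): modified={b.txt, c.txt, d.txt, e.txt, f.txt} staged={none}
After op 22 (modify f.txt): modified={b.txt, c.txt, d.txt, e.txt, f.txt} staged={none}
After op 23 (modify g.txt): modified={b.txt, c.txt, d.txt, e.txt, f.txt, g.txt} staged={none}
After op 24 (git add f.txt): modified={b.txt, c.txt, d.txt, e.txt, g.txt} staged={f.txt}
After op 25 (git add a.txt): modified={b.txt, c.txt, d.txt, e.txt, g.txt} staged={f.txt}
After op 26 (git add e.txt): modified={b.txt, c.txt, d.txt, g.txt} staged={e.txt, f.txt}
After op 27 (modify a.txt): modified={a.txt, b.txt, c.txt, d.txt, g.txt} staged={e.txt, f.txt}
After op 28 (git commit): modified={a.txt, b.txt, c.txt, d.txt, g.txt} staged={none}
After op 29 (git add a.txt): modified={b.txt, c.txt, d.txt, g.txt} staged={a.txt}
After op 30 (modify a.txt): modified={a.txt, b.txt, c.txt, d.txt, g.txt} staged={a.txt}
Final staged set: {a.txt} -> count=1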